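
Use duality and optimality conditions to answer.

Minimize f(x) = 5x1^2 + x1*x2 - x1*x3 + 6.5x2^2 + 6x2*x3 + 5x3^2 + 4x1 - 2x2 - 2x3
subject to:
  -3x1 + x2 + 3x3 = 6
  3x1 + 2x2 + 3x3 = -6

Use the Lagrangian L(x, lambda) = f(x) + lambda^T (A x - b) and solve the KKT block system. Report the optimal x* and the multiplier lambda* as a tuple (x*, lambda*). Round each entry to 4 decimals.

Form the Lagrangian:
  L(x, lambda) = (1/2) x^T Q x + c^T x + lambda^T (A x - b)
Stationarity (grad_x L = 0): Q x + c + A^T lambda = 0.
Primal feasibility: A x = b.

This gives the KKT block system:
  [ Q   A^T ] [ x     ]   [-c ]
  [ A    0  ] [ lambda ] = [ b ]

Solving the linear system:
  x*      = (-2.024, 0.1437, -0.0719)
  lambda* = (-2.6986, 2.6427)
  f(x*)   = 11.9042

x* = (-2.024, 0.1437, -0.0719), lambda* = (-2.6986, 2.6427)


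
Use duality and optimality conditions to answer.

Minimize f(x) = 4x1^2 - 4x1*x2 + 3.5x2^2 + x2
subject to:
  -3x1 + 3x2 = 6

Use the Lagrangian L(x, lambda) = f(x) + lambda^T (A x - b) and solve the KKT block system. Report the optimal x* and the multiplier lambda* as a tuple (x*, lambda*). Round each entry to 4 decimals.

Form the Lagrangian:
  L(x, lambda) = (1/2) x^T Q x + c^T x + lambda^T (A x - b)
Stationarity (grad_x L = 0): Q x + c + A^T lambda = 0.
Primal feasibility: A x = b.

This gives the KKT block system:
  [ Q   A^T ] [ x     ]   [-c ]
  [ A    0  ] [ lambda ] = [ b ]

Solving the linear system:
  x*      = (-1, 1)
  lambda* = (-4)
  f(x*)   = 12.5

x* = (-1, 1), lambda* = (-4)


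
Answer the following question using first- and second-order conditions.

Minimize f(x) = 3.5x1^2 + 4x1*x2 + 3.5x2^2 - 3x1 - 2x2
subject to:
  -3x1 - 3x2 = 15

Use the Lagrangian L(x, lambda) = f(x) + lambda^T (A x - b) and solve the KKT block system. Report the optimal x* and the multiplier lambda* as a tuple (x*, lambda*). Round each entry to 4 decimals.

Form the Lagrangian:
  L(x, lambda) = (1/2) x^T Q x + c^T x + lambda^T (A x - b)
Stationarity (grad_x L = 0): Q x + c + A^T lambda = 0.
Primal feasibility: A x = b.

This gives the KKT block system:
  [ Q   A^T ] [ x     ]   [-c ]
  [ A    0  ] [ lambda ] = [ b ]

Solving the linear system:
  x*      = (-2.3333, -2.6667)
  lambda* = (-10)
  f(x*)   = 81.1667

x* = (-2.3333, -2.6667), lambda* = (-10)


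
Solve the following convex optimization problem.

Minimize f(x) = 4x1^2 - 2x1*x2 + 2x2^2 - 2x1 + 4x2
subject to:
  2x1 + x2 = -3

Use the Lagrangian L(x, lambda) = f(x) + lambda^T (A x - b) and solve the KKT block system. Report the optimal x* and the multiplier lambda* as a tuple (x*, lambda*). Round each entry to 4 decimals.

Form the Lagrangian:
  L(x, lambda) = (1/2) x^T Q x + c^T x + lambda^T (A x - b)
Stationarity (grad_x L = 0): Q x + c + A^T lambda = 0.
Primal feasibility: A x = b.

This gives the KKT block system:
  [ Q   A^T ] [ x     ]   [-c ]
  [ A    0  ] [ lambda ] = [ b ]

Solving the linear system:
  x*      = (-0.625, -1.75)
  lambda* = (1.75)
  f(x*)   = -0.25

x* = (-0.625, -1.75), lambda* = (1.75)


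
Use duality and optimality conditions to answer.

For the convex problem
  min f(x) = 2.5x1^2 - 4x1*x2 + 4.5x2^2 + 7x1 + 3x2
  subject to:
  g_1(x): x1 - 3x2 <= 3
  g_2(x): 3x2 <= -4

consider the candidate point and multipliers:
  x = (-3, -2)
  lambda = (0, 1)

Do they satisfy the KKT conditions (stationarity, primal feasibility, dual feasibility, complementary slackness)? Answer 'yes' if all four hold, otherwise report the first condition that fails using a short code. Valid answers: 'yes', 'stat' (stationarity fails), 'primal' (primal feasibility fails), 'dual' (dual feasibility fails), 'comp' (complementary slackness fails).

Gradient of f: grad f(x) = Q x + c = (0, -3)
Constraint values g_i(x) = a_i^T x - b_i:
  g_1((-3, -2)) = 0
  g_2((-3, -2)) = -2
Stationarity residual: grad f(x) + sum_i lambda_i a_i = (0, 0)
  -> stationarity OK
Primal feasibility (all g_i <= 0): OK
Dual feasibility (all lambda_i >= 0): OK
Complementary slackness (lambda_i * g_i(x) = 0 for all i): FAILS

Verdict: the first failing condition is complementary_slackness -> comp.

comp


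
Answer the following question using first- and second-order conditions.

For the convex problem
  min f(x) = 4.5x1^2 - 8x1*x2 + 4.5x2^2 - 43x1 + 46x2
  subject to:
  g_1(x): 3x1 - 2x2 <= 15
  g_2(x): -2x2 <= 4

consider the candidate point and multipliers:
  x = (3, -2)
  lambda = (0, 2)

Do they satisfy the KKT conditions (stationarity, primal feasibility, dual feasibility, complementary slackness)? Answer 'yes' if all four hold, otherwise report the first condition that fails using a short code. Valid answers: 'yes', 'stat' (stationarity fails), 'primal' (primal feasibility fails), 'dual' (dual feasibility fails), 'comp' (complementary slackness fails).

Gradient of f: grad f(x) = Q x + c = (0, 4)
Constraint values g_i(x) = a_i^T x - b_i:
  g_1((3, -2)) = -2
  g_2((3, -2)) = 0
Stationarity residual: grad f(x) + sum_i lambda_i a_i = (0, 0)
  -> stationarity OK
Primal feasibility (all g_i <= 0): OK
Dual feasibility (all lambda_i >= 0): OK
Complementary slackness (lambda_i * g_i(x) = 0 for all i): OK

Verdict: yes, KKT holds.

yes


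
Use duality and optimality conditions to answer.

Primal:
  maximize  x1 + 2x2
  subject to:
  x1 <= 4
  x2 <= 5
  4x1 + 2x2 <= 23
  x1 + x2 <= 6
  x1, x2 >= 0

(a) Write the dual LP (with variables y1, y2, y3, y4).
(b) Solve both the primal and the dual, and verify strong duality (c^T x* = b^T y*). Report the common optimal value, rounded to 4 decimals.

The standard primal-dual pair for 'max c^T x s.t. A x <= b, x >= 0' is:
  Dual:  min b^T y  s.t.  A^T y >= c,  y >= 0.

So the dual LP is:
  minimize  4y1 + 5y2 + 23y3 + 6y4
  subject to:
    y1 + 4y3 + y4 >= 1
    y2 + 2y3 + y4 >= 2
    y1, y2, y3, y4 >= 0

Solving the primal: x* = (1, 5).
  primal value c^T x* = 11.
Solving the dual: y* = (0, 1, 0, 1).
  dual value b^T y* = 11.
Strong duality: c^T x* = b^T y*. Confirmed.

11


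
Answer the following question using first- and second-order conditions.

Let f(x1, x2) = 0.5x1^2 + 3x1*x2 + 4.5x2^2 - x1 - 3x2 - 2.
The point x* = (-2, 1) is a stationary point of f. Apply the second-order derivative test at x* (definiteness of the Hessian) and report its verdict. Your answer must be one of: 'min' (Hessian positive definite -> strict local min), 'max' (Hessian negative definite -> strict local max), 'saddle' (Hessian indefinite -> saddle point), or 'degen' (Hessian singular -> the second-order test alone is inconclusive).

Compute the Hessian H = grad^2 f:
  H = [[1, 3], [3, 9]]
Verify stationarity: grad f(x*) = H x* + g = (0, 0).
Eigenvalues of H: 0, 10.
H has a zero eigenvalue (singular; positive semidefinite but not definite), so H is neither positive definite, negative definite, nor indefinite. The second-order test alone is inconclusive -> degen.
(Indeed, f is constant along the null direction of H through x*, so x* is not a strict local extremum.)

degen


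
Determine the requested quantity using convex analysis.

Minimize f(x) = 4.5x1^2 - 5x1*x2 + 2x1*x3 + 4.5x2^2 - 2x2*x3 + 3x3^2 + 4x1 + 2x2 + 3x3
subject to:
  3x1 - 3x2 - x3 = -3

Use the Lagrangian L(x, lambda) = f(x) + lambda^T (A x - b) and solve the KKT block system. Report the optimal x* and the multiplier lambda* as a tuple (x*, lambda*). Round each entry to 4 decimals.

Form the Lagrangian:
  L(x, lambda) = (1/2) x^T Q x + c^T x + lambda^T (A x - b)
Stationarity (grad_x L = 0): Q x + c + A^T lambda = 0.
Primal feasibility: A x = b.

This gives the KKT block system:
  [ Q   A^T ] [ x     ]   [-c ]
  [ A    0  ] [ lambda ] = [ b ]

Solving the linear system:
  x*      = (-1.2295, -0.2705, 0.1233)
  lambda* = (1.8219)
  f(x*)   = 0.1884

x* = (-1.2295, -0.2705, 0.1233), lambda* = (1.8219)


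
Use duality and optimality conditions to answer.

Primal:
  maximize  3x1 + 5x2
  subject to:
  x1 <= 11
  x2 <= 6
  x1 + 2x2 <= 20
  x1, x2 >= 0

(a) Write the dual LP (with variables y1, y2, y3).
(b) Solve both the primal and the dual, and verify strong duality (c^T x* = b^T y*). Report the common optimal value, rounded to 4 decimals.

The standard primal-dual pair for 'max c^T x s.t. A x <= b, x >= 0' is:
  Dual:  min b^T y  s.t.  A^T y >= c,  y >= 0.

So the dual LP is:
  minimize  11y1 + 6y2 + 20y3
  subject to:
    y1 + y3 >= 3
    y2 + 2y3 >= 5
    y1, y2, y3 >= 0

Solving the primal: x* = (11, 4.5).
  primal value c^T x* = 55.5.
Solving the dual: y* = (0.5, 0, 2.5).
  dual value b^T y* = 55.5.
Strong duality: c^T x* = b^T y*. Confirmed.

55.5


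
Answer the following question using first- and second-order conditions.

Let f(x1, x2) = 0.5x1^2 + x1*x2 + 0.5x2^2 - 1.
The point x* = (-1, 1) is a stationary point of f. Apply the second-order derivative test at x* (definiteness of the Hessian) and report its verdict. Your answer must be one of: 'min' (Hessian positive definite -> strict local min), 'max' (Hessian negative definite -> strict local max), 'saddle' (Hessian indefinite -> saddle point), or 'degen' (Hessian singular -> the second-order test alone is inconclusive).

Compute the Hessian H = grad^2 f:
  H = [[1, 1], [1, 1]]
Verify stationarity: grad f(x*) = H x* + g = (0, 0).
Eigenvalues of H: 0, 2.
H has a zero eigenvalue (singular; positive semidefinite but not definite), so H is neither positive definite, negative definite, nor indefinite. The second-order test alone is inconclusive -> degen.
(Indeed, f is constant along the null direction of H through x*, so x* is not a strict local extremum.)

degen


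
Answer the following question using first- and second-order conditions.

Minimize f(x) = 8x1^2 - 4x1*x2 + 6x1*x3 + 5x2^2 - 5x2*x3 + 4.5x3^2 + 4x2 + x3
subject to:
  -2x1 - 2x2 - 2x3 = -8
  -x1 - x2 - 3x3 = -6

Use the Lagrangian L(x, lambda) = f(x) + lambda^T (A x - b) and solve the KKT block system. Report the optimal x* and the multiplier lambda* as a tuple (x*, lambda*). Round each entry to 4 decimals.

Form the Lagrangian:
  L(x, lambda) = (1/2) x^T Q x + c^T x + lambda^T (A x - b)
Stationarity (grad_x L = 0): Q x + c + A^T lambda = 0.
Primal feasibility: A x = b.

This gives the KKT block system:
  [ Q   A^T ] [ x     ]   [-c ]
  [ A    0  ] [ lambda ] = [ b ]

Solving the linear system:
  x*      = (1.0294, 1.9706, 1)
  lambda* = (9.3603, -4.1324)
  f(x*)   = 29.4853

x* = (1.0294, 1.9706, 1), lambda* = (9.3603, -4.1324)


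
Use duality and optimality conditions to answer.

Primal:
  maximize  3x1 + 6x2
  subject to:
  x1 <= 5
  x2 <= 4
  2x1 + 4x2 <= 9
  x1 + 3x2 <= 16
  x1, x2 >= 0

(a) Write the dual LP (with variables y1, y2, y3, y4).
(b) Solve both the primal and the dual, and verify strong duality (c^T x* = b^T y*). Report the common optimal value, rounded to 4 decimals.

The standard primal-dual pair for 'max c^T x s.t. A x <= b, x >= 0' is:
  Dual:  min b^T y  s.t.  A^T y >= c,  y >= 0.

So the dual LP is:
  minimize  5y1 + 4y2 + 9y3 + 16y4
  subject to:
    y1 + 2y3 + y4 >= 3
    y2 + 4y3 + 3y4 >= 6
    y1, y2, y3, y4 >= 0

Solving the primal: x* = (4.5, 0).
  primal value c^T x* = 13.5.
Solving the dual: y* = (0, 0, 1.5, 0).
  dual value b^T y* = 13.5.
Strong duality: c^T x* = b^T y*. Confirmed.

13.5


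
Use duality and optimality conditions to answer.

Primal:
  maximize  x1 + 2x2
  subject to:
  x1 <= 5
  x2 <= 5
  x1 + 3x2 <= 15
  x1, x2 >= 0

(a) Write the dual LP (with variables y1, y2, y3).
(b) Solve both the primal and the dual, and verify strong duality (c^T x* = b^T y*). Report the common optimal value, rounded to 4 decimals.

The standard primal-dual pair for 'max c^T x s.t. A x <= b, x >= 0' is:
  Dual:  min b^T y  s.t.  A^T y >= c,  y >= 0.

So the dual LP is:
  minimize  5y1 + 5y2 + 15y3
  subject to:
    y1 + y3 >= 1
    y2 + 3y3 >= 2
    y1, y2, y3 >= 0

Solving the primal: x* = (5, 3.3333).
  primal value c^T x* = 11.6667.
Solving the dual: y* = (0.3333, 0, 0.6667).
  dual value b^T y* = 11.6667.
Strong duality: c^T x* = b^T y*. Confirmed.

11.6667


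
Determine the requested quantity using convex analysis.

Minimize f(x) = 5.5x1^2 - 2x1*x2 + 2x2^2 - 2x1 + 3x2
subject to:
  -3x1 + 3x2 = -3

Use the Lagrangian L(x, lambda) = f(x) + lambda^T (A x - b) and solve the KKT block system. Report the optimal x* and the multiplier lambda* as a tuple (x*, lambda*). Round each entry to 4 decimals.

Form the Lagrangian:
  L(x, lambda) = (1/2) x^T Q x + c^T x + lambda^T (A x - b)
Stationarity (grad_x L = 0): Q x + c + A^T lambda = 0.
Primal feasibility: A x = b.

This gives the KKT block system:
  [ Q   A^T ] [ x     ]   [-c ]
  [ A    0  ] [ lambda ] = [ b ]

Solving the linear system:
  x*      = (0.0909, -0.9091)
  lambda* = (0.2727)
  f(x*)   = -1.0455

x* = (0.0909, -0.9091), lambda* = (0.2727)


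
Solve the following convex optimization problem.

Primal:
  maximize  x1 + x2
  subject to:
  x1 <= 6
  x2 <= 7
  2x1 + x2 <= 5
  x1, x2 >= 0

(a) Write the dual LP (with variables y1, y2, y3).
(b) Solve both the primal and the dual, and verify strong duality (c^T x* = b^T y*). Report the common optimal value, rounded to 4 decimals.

The standard primal-dual pair for 'max c^T x s.t. A x <= b, x >= 0' is:
  Dual:  min b^T y  s.t.  A^T y >= c,  y >= 0.

So the dual LP is:
  minimize  6y1 + 7y2 + 5y3
  subject to:
    y1 + 2y3 >= 1
    y2 + y3 >= 1
    y1, y2, y3 >= 0

Solving the primal: x* = (0, 5).
  primal value c^T x* = 5.
Solving the dual: y* = (0, 0, 1).
  dual value b^T y* = 5.
Strong duality: c^T x* = b^T y*. Confirmed.

5


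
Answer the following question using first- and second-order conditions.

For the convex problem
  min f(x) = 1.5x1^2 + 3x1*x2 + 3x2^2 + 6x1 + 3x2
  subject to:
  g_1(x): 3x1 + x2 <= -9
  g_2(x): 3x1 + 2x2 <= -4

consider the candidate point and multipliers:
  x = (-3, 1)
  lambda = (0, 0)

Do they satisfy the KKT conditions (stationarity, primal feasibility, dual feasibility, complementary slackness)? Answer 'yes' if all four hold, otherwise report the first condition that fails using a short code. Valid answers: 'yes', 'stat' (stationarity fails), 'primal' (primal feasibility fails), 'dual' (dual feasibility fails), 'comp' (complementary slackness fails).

Gradient of f: grad f(x) = Q x + c = (0, 0)
Constraint values g_i(x) = a_i^T x - b_i:
  g_1((-3, 1)) = 1
  g_2((-3, 1)) = -3
Stationarity residual: grad f(x) + sum_i lambda_i a_i = (0, 0)
  -> stationarity OK
Primal feasibility (all g_i <= 0): FAILS
Dual feasibility (all lambda_i >= 0): OK
Complementary slackness (lambda_i * g_i(x) = 0 for all i): OK

Verdict: the first failing condition is primal_feasibility -> primal.

primal


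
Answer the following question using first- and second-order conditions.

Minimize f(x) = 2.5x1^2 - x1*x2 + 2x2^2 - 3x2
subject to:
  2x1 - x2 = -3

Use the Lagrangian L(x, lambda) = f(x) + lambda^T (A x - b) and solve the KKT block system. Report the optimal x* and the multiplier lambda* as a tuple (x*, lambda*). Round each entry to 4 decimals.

Form the Lagrangian:
  L(x, lambda) = (1/2) x^T Q x + c^T x + lambda^T (A x - b)
Stationarity (grad_x L = 0): Q x + c + A^T lambda = 0.
Primal feasibility: A x = b.

This gives the KKT block system:
  [ Q   A^T ] [ x     ]   [-c ]
  [ A    0  ] [ lambda ] = [ b ]

Solving the linear system:
  x*      = (-0.8824, 1.2353)
  lambda* = (2.8235)
  f(x*)   = 2.3824

x* = (-0.8824, 1.2353), lambda* = (2.8235)


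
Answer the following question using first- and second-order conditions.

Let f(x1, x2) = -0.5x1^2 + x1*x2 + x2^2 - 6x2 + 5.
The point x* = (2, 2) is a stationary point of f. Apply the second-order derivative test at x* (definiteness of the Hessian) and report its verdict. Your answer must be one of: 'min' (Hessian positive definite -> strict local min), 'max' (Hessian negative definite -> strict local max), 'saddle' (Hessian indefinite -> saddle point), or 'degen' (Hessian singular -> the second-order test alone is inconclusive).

Compute the Hessian H = grad^2 f:
  H = [[-1, 1], [1, 2]]
Verify stationarity: grad f(x*) = H x* + g = (0, 0).
Eigenvalues of H: -1.3028, 2.3028.
Eigenvalues have mixed signs, so H is indefinite -> x* is a saddle point.

saddle


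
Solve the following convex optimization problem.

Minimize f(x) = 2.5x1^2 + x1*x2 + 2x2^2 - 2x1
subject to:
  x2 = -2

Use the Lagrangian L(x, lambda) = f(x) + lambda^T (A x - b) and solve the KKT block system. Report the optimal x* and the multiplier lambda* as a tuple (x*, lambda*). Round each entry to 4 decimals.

Form the Lagrangian:
  L(x, lambda) = (1/2) x^T Q x + c^T x + lambda^T (A x - b)
Stationarity (grad_x L = 0): Q x + c + A^T lambda = 0.
Primal feasibility: A x = b.

This gives the KKT block system:
  [ Q   A^T ] [ x     ]   [-c ]
  [ A    0  ] [ lambda ] = [ b ]

Solving the linear system:
  x*      = (0.8, -2)
  lambda* = (7.2)
  f(x*)   = 6.4

x* = (0.8, -2), lambda* = (7.2)


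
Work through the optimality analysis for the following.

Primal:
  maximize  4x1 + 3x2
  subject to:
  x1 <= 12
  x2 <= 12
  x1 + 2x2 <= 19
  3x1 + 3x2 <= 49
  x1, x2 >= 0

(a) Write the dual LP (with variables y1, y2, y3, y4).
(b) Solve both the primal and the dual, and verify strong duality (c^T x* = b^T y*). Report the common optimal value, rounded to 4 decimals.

The standard primal-dual pair for 'max c^T x s.t. A x <= b, x >= 0' is:
  Dual:  min b^T y  s.t.  A^T y >= c,  y >= 0.

So the dual LP is:
  minimize  12y1 + 12y2 + 19y3 + 49y4
  subject to:
    y1 + y3 + 3y4 >= 4
    y2 + 2y3 + 3y4 >= 3
    y1, y2, y3, y4 >= 0

Solving the primal: x* = (12, 3.5).
  primal value c^T x* = 58.5.
Solving the dual: y* = (2.5, 0, 1.5, 0).
  dual value b^T y* = 58.5.
Strong duality: c^T x* = b^T y*. Confirmed.

58.5


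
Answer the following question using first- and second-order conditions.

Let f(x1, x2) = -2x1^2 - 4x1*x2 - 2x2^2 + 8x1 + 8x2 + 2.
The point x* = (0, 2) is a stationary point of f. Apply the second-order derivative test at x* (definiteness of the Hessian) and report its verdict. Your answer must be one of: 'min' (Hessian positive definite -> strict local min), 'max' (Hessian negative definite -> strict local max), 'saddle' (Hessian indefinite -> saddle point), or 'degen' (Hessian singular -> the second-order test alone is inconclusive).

Compute the Hessian H = grad^2 f:
  H = [[-4, -4], [-4, -4]]
Verify stationarity: grad f(x*) = H x* + g = (0, 0).
Eigenvalues of H: -8, 0.
H has a zero eigenvalue (singular; negative semidefinite but not definite), so H is neither positive definite, negative definite, nor indefinite. The second-order test alone is inconclusive -> degen.
(Indeed, f is constant along the null direction of H through x*, so x* is not a strict local extremum.)

degen


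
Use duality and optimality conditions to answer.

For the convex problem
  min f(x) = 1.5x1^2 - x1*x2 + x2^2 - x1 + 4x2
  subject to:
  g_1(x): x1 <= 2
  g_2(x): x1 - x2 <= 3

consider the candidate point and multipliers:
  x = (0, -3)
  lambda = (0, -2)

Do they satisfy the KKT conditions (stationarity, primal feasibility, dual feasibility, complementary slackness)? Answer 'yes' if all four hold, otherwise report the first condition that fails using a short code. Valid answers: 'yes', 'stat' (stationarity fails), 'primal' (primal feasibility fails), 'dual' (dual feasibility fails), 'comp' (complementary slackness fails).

Gradient of f: grad f(x) = Q x + c = (2, -2)
Constraint values g_i(x) = a_i^T x - b_i:
  g_1((0, -3)) = -2
  g_2((0, -3)) = 0
Stationarity residual: grad f(x) + sum_i lambda_i a_i = (0, 0)
  -> stationarity OK
Primal feasibility (all g_i <= 0): OK
Dual feasibility (all lambda_i >= 0): FAILS
Complementary slackness (lambda_i * g_i(x) = 0 for all i): OK

Verdict: the first failing condition is dual_feasibility -> dual.

dual


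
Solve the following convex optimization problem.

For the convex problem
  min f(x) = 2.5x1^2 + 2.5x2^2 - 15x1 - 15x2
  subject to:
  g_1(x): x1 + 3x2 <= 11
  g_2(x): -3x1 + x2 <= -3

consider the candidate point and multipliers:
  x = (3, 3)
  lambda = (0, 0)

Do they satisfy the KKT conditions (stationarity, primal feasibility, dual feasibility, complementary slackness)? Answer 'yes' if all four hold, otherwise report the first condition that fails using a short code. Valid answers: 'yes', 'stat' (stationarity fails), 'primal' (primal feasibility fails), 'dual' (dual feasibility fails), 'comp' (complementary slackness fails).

Gradient of f: grad f(x) = Q x + c = (0, 0)
Constraint values g_i(x) = a_i^T x - b_i:
  g_1((3, 3)) = 1
  g_2((3, 3)) = -3
Stationarity residual: grad f(x) + sum_i lambda_i a_i = (0, 0)
  -> stationarity OK
Primal feasibility (all g_i <= 0): FAILS
Dual feasibility (all lambda_i >= 0): OK
Complementary slackness (lambda_i * g_i(x) = 0 for all i): OK

Verdict: the first failing condition is primal_feasibility -> primal.

primal


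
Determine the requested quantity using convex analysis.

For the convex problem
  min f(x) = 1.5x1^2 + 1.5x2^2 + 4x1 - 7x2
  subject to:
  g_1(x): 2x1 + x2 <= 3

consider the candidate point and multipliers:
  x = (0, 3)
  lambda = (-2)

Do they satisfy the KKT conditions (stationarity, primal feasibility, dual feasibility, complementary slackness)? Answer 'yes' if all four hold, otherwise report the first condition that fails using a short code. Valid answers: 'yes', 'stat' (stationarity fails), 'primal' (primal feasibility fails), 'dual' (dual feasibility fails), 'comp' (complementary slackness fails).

Gradient of f: grad f(x) = Q x + c = (4, 2)
Constraint values g_i(x) = a_i^T x - b_i:
  g_1((0, 3)) = 0
Stationarity residual: grad f(x) + sum_i lambda_i a_i = (0, 0)
  -> stationarity OK
Primal feasibility (all g_i <= 0): OK
Dual feasibility (all lambda_i >= 0): FAILS
Complementary slackness (lambda_i * g_i(x) = 0 for all i): OK

Verdict: the first failing condition is dual_feasibility -> dual.

dual


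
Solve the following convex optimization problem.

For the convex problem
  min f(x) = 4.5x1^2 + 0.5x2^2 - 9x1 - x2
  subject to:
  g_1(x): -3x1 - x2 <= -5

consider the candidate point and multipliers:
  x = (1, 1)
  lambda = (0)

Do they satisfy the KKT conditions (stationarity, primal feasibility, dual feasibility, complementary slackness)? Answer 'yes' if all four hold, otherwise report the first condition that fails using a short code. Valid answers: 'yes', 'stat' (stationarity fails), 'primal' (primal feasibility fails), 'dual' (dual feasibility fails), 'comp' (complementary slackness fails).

Gradient of f: grad f(x) = Q x + c = (0, 0)
Constraint values g_i(x) = a_i^T x - b_i:
  g_1((1, 1)) = 1
Stationarity residual: grad f(x) + sum_i lambda_i a_i = (0, 0)
  -> stationarity OK
Primal feasibility (all g_i <= 0): FAILS
Dual feasibility (all lambda_i >= 0): OK
Complementary slackness (lambda_i * g_i(x) = 0 for all i): OK

Verdict: the first failing condition is primal_feasibility -> primal.

primal


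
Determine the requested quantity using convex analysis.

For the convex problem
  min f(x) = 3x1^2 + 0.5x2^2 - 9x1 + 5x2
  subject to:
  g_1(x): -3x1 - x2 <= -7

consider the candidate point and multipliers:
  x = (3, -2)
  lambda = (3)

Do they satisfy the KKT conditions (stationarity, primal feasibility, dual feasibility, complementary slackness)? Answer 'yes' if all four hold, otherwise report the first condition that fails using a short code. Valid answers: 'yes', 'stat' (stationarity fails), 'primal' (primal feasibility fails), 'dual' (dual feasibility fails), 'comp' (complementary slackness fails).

Gradient of f: grad f(x) = Q x + c = (9, 3)
Constraint values g_i(x) = a_i^T x - b_i:
  g_1((3, -2)) = 0
Stationarity residual: grad f(x) + sum_i lambda_i a_i = (0, 0)
  -> stationarity OK
Primal feasibility (all g_i <= 0): OK
Dual feasibility (all lambda_i >= 0): OK
Complementary slackness (lambda_i * g_i(x) = 0 for all i): OK

Verdict: yes, KKT holds.

yes


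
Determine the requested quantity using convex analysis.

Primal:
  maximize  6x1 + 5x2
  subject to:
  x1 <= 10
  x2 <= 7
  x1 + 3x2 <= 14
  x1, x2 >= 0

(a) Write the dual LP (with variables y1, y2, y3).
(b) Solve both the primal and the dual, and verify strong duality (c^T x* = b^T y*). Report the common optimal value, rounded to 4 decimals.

The standard primal-dual pair for 'max c^T x s.t. A x <= b, x >= 0' is:
  Dual:  min b^T y  s.t.  A^T y >= c,  y >= 0.

So the dual LP is:
  minimize  10y1 + 7y2 + 14y3
  subject to:
    y1 + y3 >= 6
    y2 + 3y3 >= 5
    y1, y2, y3 >= 0

Solving the primal: x* = (10, 1.3333).
  primal value c^T x* = 66.6667.
Solving the dual: y* = (4.3333, 0, 1.6667).
  dual value b^T y* = 66.6667.
Strong duality: c^T x* = b^T y*. Confirmed.

66.6667


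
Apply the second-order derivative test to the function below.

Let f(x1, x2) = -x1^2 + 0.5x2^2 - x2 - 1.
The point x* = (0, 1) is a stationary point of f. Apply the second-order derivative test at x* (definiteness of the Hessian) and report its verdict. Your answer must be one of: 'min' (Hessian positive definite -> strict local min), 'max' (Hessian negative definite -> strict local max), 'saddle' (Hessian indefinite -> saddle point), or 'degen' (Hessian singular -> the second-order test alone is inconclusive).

Compute the Hessian H = grad^2 f:
  H = [[-2, 0], [0, 1]]
Verify stationarity: grad f(x*) = H x* + g = (0, 0).
Eigenvalues of H: -2, 1.
Eigenvalues have mixed signs, so H is indefinite -> x* is a saddle point.

saddle


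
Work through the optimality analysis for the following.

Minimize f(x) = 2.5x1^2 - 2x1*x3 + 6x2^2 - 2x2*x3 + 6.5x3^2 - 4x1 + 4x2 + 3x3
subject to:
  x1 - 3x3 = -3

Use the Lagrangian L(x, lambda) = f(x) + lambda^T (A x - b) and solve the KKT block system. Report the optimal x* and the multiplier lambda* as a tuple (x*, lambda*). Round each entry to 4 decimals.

Form the Lagrangian:
  L(x, lambda) = (1/2) x^T Q x + c^T x + lambda^T (A x - b)
Stationarity (grad_x L = 0): Q x + c + A^T lambda = 0.
Primal feasibility: A x = b.

This gives the KKT block system:
  [ Q   A^T ] [ x     ]   [-c ]
  [ A    0  ] [ lambda ] = [ b ]

Solving the linear system:
  x*      = (0.1095, -0.1606, 1.0365)
  lambda* = (5.5255)
  f(x*)   = 9.3029

x* = (0.1095, -0.1606, 1.0365), lambda* = (5.5255)


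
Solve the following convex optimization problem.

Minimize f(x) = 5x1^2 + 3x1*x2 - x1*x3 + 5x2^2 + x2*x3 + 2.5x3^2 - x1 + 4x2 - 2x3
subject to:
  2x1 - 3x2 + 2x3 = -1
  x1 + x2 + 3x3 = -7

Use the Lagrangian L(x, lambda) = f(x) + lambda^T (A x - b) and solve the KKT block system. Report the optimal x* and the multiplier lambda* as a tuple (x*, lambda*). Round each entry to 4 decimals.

Form the Lagrangian:
  L(x, lambda) = (1/2) x^T Q x + c^T x + lambda^T (A x - b)
Stationarity (grad_x L = 0): Q x + c + A^T lambda = 0.
Primal feasibility: A x = b.

This gives the KKT block system:
  [ Q   A^T ] [ x     ]   [-c ]
  [ A    0  ] [ lambda ] = [ b ]

Solving the linear system:
  x*      = (-0.0662, -1.0241, -1.9699)
  lambda* = (-1.129, 5.0219)
  f(x*)   = 16.9669

x* = (-0.0662, -1.0241, -1.9699), lambda* = (-1.129, 5.0219)


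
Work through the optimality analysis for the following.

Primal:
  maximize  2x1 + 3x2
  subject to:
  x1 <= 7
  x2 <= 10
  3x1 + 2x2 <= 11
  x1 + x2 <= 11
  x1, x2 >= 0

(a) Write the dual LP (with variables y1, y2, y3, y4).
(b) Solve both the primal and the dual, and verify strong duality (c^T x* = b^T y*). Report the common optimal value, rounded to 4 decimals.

The standard primal-dual pair for 'max c^T x s.t. A x <= b, x >= 0' is:
  Dual:  min b^T y  s.t.  A^T y >= c,  y >= 0.

So the dual LP is:
  minimize  7y1 + 10y2 + 11y3 + 11y4
  subject to:
    y1 + 3y3 + y4 >= 2
    y2 + 2y3 + y4 >= 3
    y1, y2, y3, y4 >= 0

Solving the primal: x* = (0, 5.5).
  primal value c^T x* = 16.5.
Solving the dual: y* = (0, 0, 1.5, 0).
  dual value b^T y* = 16.5.
Strong duality: c^T x* = b^T y*. Confirmed.

16.5


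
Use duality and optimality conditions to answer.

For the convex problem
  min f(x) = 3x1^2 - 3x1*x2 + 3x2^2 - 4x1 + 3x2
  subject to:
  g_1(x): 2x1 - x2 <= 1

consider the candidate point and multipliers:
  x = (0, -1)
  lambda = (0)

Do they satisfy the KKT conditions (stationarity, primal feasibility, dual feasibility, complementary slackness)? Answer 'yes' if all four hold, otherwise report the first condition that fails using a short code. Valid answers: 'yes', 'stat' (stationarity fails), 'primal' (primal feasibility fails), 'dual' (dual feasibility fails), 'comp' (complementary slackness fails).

Gradient of f: grad f(x) = Q x + c = (-1, -3)
Constraint values g_i(x) = a_i^T x - b_i:
  g_1((0, -1)) = 0
Stationarity residual: grad f(x) + sum_i lambda_i a_i = (-1, -3)
  -> stationarity FAILS
Primal feasibility (all g_i <= 0): OK
Dual feasibility (all lambda_i >= 0): OK
Complementary slackness (lambda_i * g_i(x) = 0 for all i): OK

Verdict: the first failing condition is stationarity -> stat.

stat


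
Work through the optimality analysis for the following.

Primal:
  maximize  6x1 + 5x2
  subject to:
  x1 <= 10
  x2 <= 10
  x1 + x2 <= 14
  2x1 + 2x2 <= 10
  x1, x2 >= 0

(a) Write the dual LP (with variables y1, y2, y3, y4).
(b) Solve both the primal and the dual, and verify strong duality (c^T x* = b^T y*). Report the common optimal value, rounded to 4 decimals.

The standard primal-dual pair for 'max c^T x s.t. A x <= b, x >= 0' is:
  Dual:  min b^T y  s.t.  A^T y >= c,  y >= 0.

So the dual LP is:
  minimize  10y1 + 10y2 + 14y3 + 10y4
  subject to:
    y1 + y3 + 2y4 >= 6
    y2 + y3 + 2y4 >= 5
    y1, y2, y3, y4 >= 0

Solving the primal: x* = (5, 0).
  primal value c^T x* = 30.
Solving the dual: y* = (0, 0, 0, 3).
  dual value b^T y* = 30.
Strong duality: c^T x* = b^T y*. Confirmed.

30


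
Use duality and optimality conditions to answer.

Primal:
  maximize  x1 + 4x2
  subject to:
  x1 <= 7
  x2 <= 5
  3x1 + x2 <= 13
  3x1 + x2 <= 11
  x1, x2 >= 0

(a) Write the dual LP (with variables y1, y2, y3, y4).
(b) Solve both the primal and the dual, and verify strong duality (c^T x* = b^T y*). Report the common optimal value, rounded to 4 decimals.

The standard primal-dual pair for 'max c^T x s.t. A x <= b, x >= 0' is:
  Dual:  min b^T y  s.t.  A^T y >= c,  y >= 0.

So the dual LP is:
  minimize  7y1 + 5y2 + 13y3 + 11y4
  subject to:
    y1 + 3y3 + 3y4 >= 1
    y2 + y3 + y4 >= 4
    y1, y2, y3, y4 >= 0

Solving the primal: x* = (2, 5).
  primal value c^T x* = 22.
Solving the dual: y* = (0, 3.6667, 0, 0.3333).
  dual value b^T y* = 22.
Strong duality: c^T x* = b^T y*. Confirmed.

22


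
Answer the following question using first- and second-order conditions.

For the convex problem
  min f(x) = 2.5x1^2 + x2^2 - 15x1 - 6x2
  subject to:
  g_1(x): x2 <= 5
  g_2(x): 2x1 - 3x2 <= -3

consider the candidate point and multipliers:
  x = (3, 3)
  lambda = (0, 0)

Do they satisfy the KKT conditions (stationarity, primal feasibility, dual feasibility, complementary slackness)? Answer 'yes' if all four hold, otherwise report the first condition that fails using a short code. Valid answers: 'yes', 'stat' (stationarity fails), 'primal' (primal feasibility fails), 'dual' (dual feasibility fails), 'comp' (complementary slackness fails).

Gradient of f: grad f(x) = Q x + c = (0, 0)
Constraint values g_i(x) = a_i^T x - b_i:
  g_1((3, 3)) = -2
  g_2((3, 3)) = 0
Stationarity residual: grad f(x) + sum_i lambda_i a_i = (0, 0)
  -> stationarity OK
Primal feasibility (all g_i <= 0): OK
Dual feasibility (all lambda_i >= 0): OK
Complementary slackness (lambda_i * g_i(x) = 0 for all i): OK

Verdict: yes, KKT holds.

yes


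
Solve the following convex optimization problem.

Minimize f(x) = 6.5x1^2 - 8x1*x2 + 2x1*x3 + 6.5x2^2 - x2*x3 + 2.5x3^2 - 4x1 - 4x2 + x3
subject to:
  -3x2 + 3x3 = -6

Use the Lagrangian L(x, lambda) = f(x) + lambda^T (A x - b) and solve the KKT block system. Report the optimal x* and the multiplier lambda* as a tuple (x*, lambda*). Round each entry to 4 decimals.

Form the Lagrangian:
  L(x, lambda) = (1/2) x^T Q x + c^T x + lambda^T (A x - b)
Stationarity (grad_x L = 0): Q x + c + A^T lambda = 0.
Primal feasibility: A x = b.

This gives the KKT block system:
  [ Q   A^T ] [ x     ]   [-c ]
  [ A    0  ] [ lambda ] = [ b ]

Solving the linear system:
  x*      = (1.1279, 1.1105, -0.8895)
  lambda* = (0.7674)
  f(x*)   = -2.6192

x* = (1.1279, 1.1105, -0.8895), lambda* = (0.7674)


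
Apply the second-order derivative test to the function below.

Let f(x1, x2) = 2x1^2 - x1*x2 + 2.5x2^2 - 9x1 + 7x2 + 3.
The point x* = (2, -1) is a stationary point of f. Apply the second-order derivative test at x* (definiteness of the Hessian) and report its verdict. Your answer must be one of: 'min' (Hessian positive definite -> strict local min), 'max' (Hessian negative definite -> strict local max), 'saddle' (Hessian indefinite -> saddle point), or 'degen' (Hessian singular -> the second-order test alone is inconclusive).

Compute the Hessian H = grad^2 f:
  H = [[4, -1], [-1, 5]]
Verify stationarity: grad f(x*) = H x* + g = (0, 0).
Eigenvalues of H: 3.382, 5.618.
Both eigenvalues > 0, so H is positive definite -> x* is a strict local min.

min


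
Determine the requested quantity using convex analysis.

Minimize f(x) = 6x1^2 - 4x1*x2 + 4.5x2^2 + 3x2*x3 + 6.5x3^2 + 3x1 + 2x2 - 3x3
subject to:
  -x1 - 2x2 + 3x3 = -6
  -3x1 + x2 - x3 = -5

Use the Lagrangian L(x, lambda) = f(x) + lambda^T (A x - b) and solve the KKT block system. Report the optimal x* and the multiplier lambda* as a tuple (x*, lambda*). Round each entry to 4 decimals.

Form the Lagrangian:
  L(x, lambda) = (1/2) x^T Q x + c^T x + lambda^T (A x - b)
Stationarity (grad_x L = 0): Q x + c + A^T lambda = 0.
Primal feasibility: A x = b.

This gives the KKT block system:
  [ Q   A^T ] [ x     ]   [-c ]
  [ A    0  ] [ lambda ] = [ b ]

Solving the linear system:
  x*      = (2.2133, 1.1334, -0.5066)
  lambda* = (4.3584, 6.8894)
  f(x*)   = 35.5119

x* = (2.2133, 1.1334, -0.5066), lambda* = (4.3584, 6.8894)


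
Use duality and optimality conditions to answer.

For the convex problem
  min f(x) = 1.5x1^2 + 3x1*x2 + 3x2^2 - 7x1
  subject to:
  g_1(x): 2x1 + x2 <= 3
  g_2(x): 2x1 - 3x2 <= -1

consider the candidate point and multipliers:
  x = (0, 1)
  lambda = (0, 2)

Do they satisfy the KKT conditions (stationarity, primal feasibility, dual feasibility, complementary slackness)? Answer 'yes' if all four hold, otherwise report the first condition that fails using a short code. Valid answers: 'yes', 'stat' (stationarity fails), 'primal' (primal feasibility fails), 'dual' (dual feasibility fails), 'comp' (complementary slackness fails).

Gradient of f: grad f(x) = Q x + c = (-4, 6)
Constraint values g_i(x) = a_i^T x - b_i:
  g_1((0, 1)) = -2
  g_2((0, 1)) = -2
Stationarity residual: grad f(x) + sum_i lambda_i a_i = (0, 0)
  -> stationarity OK
Primal feasibility (all g_i <= 0): OK
Dual feasibility (all lambda_i >= 0): OK
Complementary slackness (lambda_i * g_i(x) = 0 for all i): FAILS

Verdict: the first failing condition is complementary_slackness -> comp.

comp


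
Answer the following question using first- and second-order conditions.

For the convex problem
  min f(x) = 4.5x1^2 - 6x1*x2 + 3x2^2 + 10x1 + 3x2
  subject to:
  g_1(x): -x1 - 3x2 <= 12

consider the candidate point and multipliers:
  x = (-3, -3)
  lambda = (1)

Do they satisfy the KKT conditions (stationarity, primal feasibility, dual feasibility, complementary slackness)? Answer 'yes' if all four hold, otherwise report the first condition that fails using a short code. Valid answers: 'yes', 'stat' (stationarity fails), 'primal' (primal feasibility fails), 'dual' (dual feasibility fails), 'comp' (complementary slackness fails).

Gradient of f: grad f(x) = Q x + c = (1, 3)
Constraint values g_i(x) = a_i^T x - b_i:
  g_1((-3, -3)) = 0
Stationarity residual: grad f(x) + sum_i lambda_i a_i = (0, 0)
  -> stationarity OK
Primal feasibility (all g_i <= 0): OK
Dual feasibility (all lambda_i >= 0): OK
Complementary slackness (lambda_i * g_i(x) = 0 for all i): OK

Verdict: yes, KKT holds.

yes


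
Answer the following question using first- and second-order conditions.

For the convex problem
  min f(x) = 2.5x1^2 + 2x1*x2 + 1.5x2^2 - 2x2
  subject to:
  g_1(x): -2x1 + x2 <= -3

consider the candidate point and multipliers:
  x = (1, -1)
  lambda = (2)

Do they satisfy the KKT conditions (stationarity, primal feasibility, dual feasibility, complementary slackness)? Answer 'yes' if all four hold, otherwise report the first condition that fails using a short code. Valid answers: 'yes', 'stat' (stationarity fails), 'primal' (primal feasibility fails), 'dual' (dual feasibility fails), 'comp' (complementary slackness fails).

Gradient of f: grad f(x) = Q x + c = (3, -3)
Constraint values g_i(x) = a_i^T x - b_i:
  g_1((1, -1)) = 0
Stationarity residual: grad f(x) + sum_i lambda_i a_i = (-1, -1)
  -> stationarity FAILS
Primal feasibility (all g_i <= 0): OK
Dual feasibility (all lambda_i >= 0): OK
Complementary slackness (lambda_i * g_i(x) = 0 for all i): OK

Verdict: the first failing condition is stationarity -> stat.

stat


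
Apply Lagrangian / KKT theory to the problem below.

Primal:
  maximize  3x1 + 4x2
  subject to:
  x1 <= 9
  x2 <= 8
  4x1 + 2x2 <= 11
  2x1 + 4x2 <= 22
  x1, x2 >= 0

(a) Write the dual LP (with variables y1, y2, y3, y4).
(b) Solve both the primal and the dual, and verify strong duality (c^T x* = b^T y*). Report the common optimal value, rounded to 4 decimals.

The standard primal-dual pair for 'max c^T x s.t. A x <= b, x >= 0' is:
  Dual:  min b^T y  s.t.  A^T y >= c,  y >= 0.

So the dual LP is:
  minimize  9y1 + 8y2 + 11y3 + 22y4
  subject to:
    y1 + 4y3 + 2y4 >= 3
    y2 + 2y3 + 4y4 >= 4
    y1, y2, y3, y4 >= 0

Solving the primal: x* = (0, 5.5).
  primal value c^T x* = 22.
Solving the dual: y* = (0, 0, 0.3333, 0.8333).
  dual value b^T y* = 22.
Strong duality: c^T x* = b^T y*. Confirmed.

22


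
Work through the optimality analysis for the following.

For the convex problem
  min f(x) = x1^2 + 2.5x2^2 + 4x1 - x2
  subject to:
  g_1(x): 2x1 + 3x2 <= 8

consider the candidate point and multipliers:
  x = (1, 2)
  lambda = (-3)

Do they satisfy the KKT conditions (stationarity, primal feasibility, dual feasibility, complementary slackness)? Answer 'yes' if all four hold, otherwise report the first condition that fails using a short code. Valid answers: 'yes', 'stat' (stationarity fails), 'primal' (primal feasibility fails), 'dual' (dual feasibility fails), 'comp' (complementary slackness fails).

Gradient of f: grad f(x) = Q x + c = (6, 9)
Constraint values g_i(x) = a_i^T x - b_i:
  g_1((1, 2)) = 0
Stationarity residual: grad f(x) + sum_i lambda_i a_i = (0, 0)
  -> stationarity OK
Primal feasibility (all g_i <= 0): OK
Dual feasibility (all lambda_i >= 0): FAILS
Complementary slackness (lambda_i * g_i(x) = 0 for all i): OK

Verdict: the first failing condition is dual_feasibility -> dual.

dual


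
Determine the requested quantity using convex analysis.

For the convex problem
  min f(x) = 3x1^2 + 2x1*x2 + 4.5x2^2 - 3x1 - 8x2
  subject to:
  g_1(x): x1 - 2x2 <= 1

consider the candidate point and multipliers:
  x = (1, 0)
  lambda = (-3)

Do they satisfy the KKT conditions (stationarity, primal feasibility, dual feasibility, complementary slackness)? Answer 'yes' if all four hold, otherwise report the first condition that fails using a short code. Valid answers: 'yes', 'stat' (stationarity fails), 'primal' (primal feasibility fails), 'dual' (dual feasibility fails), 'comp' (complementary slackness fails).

Gradient of f: grad f(x) = Q x + c = (3, -6)
Constraint values g_i(x) = a_i^T x - b_i:
  g_1((1, 0)) = 0
Stationarity residual: grad f(x) + sum_i lambda_i a_i = (0, 0)
  -> stationarity OK
Primal feasibility (all g_i <= 0): OK
Dual feasibility (all lambda_i >= 0): FAILS
Complementary slackness (lambda_i * g_i(x) = 0 for all i): OK

Verdict: the first failing condition is dual_feasibility -> dual.

dual


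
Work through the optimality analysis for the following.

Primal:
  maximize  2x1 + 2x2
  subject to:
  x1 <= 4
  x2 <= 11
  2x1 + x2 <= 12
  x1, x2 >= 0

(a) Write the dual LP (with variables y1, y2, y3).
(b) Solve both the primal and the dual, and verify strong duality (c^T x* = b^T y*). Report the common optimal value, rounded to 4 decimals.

The standard primal-dual pair for 'max c^T x s.t. A x <= b, x >= 0' is:
  Dual:  min b^T y  s.t.  A^T y >= c,  y >= 0.

So the dual LP is:
  minimize  4y1 + 11y2 + 12y3
  subject to:
    y1 + 2y3 >= 2
    y2 + y3 >= 2
    y1, y2, y3 >= 0

Solving the primal: x* = (0.5, 11).
  primal value c^T x* = 23.
Solving the dual: y* = (0, 1, 1).
  dual value b^T y* = 23.
Strong duality: c^T x* = b^T y*. Confirmed.

23
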